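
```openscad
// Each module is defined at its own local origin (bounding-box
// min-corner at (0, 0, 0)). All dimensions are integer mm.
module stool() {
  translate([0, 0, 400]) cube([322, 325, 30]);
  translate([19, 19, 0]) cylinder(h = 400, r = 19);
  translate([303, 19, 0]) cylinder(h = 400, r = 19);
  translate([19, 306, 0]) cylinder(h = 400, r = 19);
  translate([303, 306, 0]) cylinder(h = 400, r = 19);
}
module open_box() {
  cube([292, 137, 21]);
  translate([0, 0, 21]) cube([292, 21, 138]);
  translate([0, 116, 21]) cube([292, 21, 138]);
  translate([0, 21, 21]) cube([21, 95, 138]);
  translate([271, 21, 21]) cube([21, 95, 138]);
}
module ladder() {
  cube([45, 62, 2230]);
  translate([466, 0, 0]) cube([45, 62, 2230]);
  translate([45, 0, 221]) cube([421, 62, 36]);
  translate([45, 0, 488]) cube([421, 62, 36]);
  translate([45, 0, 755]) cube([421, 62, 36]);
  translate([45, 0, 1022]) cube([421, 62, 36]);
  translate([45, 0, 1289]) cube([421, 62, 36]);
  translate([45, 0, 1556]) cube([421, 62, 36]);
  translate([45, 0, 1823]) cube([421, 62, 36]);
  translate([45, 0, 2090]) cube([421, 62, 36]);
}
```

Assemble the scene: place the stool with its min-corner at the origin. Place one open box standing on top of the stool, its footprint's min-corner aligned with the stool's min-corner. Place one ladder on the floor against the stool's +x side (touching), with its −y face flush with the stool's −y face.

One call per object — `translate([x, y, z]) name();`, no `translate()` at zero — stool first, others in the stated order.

stool();
translate([0, 0, 430]) open_box();
translate([322, 0, 0]) ladder();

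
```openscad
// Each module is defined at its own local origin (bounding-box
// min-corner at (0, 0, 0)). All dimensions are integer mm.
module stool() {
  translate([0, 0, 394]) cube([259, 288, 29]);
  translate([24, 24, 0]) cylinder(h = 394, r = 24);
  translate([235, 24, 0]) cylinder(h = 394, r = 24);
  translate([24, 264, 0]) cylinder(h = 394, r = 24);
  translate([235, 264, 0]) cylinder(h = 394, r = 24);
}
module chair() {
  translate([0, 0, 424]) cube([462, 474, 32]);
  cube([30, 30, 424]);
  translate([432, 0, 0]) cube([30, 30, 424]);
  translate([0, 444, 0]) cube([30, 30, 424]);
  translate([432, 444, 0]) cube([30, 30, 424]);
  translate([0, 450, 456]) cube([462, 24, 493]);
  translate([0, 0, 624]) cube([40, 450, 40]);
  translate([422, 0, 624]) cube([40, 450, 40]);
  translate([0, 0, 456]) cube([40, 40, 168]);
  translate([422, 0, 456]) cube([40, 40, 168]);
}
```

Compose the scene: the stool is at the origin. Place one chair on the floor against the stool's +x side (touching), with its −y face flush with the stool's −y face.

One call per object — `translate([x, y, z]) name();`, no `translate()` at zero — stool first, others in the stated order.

stool();
translate([259, 0, 0]) chair();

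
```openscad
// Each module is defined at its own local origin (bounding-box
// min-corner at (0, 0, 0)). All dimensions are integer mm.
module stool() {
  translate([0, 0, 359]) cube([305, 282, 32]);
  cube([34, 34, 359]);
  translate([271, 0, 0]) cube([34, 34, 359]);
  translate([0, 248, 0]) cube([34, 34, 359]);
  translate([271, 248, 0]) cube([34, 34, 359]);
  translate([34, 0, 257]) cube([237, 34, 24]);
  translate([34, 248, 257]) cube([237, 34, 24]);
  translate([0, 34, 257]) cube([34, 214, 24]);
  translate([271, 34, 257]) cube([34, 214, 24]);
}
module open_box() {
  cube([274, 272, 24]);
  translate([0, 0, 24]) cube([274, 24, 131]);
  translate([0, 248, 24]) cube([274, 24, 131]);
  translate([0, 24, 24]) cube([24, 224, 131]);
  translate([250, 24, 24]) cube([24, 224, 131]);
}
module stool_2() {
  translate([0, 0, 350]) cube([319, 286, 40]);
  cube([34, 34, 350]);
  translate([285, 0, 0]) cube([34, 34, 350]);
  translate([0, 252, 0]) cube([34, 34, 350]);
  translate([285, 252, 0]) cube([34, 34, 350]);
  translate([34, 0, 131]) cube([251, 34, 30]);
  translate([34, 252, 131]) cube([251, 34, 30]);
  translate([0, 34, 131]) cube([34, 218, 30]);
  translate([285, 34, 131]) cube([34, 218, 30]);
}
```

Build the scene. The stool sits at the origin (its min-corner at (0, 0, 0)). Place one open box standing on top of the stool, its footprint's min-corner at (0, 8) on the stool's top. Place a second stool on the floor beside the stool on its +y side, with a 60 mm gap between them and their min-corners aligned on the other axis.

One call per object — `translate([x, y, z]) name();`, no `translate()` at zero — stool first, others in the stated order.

stool();
translate([0, 8, 391]) open_box();
translate([0, 342, 0]) stool_2();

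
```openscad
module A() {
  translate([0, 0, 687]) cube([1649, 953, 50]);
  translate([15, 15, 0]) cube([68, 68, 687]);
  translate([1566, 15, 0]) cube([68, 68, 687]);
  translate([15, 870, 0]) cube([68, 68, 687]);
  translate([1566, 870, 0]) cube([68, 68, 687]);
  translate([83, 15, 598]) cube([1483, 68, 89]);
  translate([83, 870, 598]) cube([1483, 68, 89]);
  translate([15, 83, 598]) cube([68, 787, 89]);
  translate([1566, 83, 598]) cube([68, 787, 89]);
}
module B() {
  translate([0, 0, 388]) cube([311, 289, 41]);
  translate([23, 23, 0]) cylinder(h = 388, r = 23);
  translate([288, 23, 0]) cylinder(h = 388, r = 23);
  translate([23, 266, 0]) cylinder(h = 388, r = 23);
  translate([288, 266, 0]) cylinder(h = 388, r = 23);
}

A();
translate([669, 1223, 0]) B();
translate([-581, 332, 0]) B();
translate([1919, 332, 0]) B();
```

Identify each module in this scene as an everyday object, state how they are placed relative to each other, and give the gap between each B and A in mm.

A is a table. B is a stool. Three stools sit around the table at the +y, −x, +x sides. The gap between each stool and the table is 270 mm.

Each stool's nearest face is 270 mm from the table's bounding box.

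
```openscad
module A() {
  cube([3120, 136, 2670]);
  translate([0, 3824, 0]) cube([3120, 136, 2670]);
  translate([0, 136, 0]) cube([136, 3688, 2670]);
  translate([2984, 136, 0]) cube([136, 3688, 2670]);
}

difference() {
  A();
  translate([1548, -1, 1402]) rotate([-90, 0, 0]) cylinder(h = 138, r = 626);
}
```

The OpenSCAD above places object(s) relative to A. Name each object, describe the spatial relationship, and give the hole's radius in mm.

The subtracted cylinder has r = 626 mm.

A is a house frame. The house frame has a circular hole through its front wall. The hole's radius is 626 mm.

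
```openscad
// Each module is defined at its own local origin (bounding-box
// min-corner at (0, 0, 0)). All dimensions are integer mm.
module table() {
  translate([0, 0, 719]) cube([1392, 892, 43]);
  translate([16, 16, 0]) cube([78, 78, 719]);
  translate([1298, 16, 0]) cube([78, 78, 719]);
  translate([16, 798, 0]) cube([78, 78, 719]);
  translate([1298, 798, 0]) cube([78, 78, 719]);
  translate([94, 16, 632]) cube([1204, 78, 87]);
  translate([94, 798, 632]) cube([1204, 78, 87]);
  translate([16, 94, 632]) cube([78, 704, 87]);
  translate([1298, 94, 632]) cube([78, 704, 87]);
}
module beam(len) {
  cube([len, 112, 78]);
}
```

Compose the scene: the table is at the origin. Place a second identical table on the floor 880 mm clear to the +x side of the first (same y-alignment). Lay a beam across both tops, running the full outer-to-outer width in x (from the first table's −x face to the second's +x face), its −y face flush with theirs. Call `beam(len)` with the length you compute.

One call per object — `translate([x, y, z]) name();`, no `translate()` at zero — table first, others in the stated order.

table();
translate([2272, 0, 0]) table();
translate([0, 0, 762]) beam(3664);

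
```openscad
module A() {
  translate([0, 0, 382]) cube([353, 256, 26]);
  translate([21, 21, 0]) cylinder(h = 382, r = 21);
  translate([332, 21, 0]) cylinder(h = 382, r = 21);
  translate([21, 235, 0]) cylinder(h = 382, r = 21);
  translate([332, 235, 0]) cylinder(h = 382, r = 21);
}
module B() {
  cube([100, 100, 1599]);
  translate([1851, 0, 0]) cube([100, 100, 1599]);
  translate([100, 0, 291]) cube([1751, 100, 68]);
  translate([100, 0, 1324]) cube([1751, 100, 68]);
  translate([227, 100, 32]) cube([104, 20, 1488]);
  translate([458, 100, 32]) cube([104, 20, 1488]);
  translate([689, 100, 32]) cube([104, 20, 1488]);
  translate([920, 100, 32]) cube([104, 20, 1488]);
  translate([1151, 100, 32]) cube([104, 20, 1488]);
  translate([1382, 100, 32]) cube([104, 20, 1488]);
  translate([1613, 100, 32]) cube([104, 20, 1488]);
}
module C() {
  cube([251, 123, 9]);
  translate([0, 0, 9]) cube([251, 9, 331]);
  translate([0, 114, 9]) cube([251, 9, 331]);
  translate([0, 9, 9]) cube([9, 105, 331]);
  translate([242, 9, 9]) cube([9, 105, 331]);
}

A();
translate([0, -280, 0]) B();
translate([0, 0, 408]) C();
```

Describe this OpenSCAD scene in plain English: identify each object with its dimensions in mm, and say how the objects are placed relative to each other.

A is a four-legged stool. The seat is a 353×256×26 mm slab whose top surface is at z = 408 mm; four round legs, each 42 mm in diameter, run from the floor (z = 0) to the underside of the seat, each leg's axis is inset half a diameter from the nearest pair of seat edges (so the leg's bounding box is flush with the corner).

B is a fence section. Two 100×100 mm posts, 1599 mm tall, stand on the floor with a clear span of 1751 mm between their inner faces. Two horizontal rails of 100×68 mm section span the gap between the posts with their undersides at z = 291 mm and z = 1324 mm, flush with the posts' −y face. 7 pickets, each 104 mm wide, 20 mm thick and 1488 mm tall, are fixed to the +y face of the rails with their bottoms at z = 32 mm, evenly spaced across the span with equal gaps (rounded down to the nearest mm) at the −x end and between each pair — any rounding remainder accumulates at the +x end.

C is an open-topped rectangular box: outside dimensions 251×123×340 mm, with a uniform wall and base thickness of 9 mm. The base is a full 251×123 slab on the floor; four walls sit on top of the base. The front and back walls (the −y and +y sides) span the full width; the two side walls fit between them.

The fence section is on the floor beside the stool on its −y side. The open box is on top of the stool.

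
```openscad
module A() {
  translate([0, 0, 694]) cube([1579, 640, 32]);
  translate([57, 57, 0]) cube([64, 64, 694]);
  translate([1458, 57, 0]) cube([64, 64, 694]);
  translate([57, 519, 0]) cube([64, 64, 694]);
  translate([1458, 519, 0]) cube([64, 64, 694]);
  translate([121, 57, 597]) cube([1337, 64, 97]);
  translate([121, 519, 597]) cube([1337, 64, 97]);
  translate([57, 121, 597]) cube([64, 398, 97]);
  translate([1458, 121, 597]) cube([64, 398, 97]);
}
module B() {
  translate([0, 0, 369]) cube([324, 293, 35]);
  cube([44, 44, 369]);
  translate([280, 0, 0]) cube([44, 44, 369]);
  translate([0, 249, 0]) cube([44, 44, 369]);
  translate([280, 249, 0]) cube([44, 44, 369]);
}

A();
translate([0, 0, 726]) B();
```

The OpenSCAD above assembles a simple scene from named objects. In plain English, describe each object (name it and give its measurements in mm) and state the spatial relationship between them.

A is a table with a 1579×640 mm rectangular top, 32 mm thick, top surface at z = 726 mm, supported by four 64×64 mm square legs, each inset 57 mm from the nearest pair of top edges, running from the floor. Four apron rails, 64 mm thick and 97 mm tall, run between adjacent legs with their top edges flush with the underside of the top and their outer faces flush with the legs' outer faces.

B is a four-legged stool. The seat is a 324×293×35 mm slab whose top surface is at z = 404 mm; four square legs, each 44×44 mm in cross-section, run from the floor (z = 0) to the underside of the seat, each flush with a corner of the seat.

The stool is on top of the table.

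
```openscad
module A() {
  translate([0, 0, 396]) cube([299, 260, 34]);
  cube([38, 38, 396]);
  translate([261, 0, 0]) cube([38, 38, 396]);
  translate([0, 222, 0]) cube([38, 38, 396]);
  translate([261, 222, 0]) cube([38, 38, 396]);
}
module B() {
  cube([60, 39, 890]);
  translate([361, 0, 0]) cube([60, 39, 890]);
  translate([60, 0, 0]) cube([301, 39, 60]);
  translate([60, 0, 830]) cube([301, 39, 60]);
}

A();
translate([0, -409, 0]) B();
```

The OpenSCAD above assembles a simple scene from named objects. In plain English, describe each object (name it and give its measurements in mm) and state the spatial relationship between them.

A is a four-legged stool. The seat is a 299×260×34 mm slab whose top surface is at z = 430 mm; four square legs, each 38×38 mm in cross-section, run from the floor (z = 0) to the underside of the seat, each flush with a corner of the seat.

B is a picture frame with a 301×770 mm rectangular opening (x by z) and a uniform 60 mm border on every side. Frame depth is 39 mm along y. It is built from two vertical stiles running the full outside height and two horizontal rails spanning the gap between the stiles.

The picture frame is on the floor beside the stool on its −y side.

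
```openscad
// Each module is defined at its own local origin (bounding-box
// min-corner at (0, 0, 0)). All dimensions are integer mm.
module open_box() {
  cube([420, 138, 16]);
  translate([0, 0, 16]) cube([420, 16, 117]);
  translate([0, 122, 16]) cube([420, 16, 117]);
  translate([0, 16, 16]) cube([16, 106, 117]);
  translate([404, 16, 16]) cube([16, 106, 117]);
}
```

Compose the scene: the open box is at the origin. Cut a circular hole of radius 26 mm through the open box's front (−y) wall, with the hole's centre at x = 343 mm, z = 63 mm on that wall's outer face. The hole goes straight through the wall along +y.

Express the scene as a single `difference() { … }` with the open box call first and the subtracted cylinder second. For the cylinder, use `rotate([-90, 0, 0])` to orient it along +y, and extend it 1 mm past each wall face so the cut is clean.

difference() {
  open_box();
  translate([343, -1, 63]) rotate([-90, 0, 0]) cylinder(h = 18, r = 26);
}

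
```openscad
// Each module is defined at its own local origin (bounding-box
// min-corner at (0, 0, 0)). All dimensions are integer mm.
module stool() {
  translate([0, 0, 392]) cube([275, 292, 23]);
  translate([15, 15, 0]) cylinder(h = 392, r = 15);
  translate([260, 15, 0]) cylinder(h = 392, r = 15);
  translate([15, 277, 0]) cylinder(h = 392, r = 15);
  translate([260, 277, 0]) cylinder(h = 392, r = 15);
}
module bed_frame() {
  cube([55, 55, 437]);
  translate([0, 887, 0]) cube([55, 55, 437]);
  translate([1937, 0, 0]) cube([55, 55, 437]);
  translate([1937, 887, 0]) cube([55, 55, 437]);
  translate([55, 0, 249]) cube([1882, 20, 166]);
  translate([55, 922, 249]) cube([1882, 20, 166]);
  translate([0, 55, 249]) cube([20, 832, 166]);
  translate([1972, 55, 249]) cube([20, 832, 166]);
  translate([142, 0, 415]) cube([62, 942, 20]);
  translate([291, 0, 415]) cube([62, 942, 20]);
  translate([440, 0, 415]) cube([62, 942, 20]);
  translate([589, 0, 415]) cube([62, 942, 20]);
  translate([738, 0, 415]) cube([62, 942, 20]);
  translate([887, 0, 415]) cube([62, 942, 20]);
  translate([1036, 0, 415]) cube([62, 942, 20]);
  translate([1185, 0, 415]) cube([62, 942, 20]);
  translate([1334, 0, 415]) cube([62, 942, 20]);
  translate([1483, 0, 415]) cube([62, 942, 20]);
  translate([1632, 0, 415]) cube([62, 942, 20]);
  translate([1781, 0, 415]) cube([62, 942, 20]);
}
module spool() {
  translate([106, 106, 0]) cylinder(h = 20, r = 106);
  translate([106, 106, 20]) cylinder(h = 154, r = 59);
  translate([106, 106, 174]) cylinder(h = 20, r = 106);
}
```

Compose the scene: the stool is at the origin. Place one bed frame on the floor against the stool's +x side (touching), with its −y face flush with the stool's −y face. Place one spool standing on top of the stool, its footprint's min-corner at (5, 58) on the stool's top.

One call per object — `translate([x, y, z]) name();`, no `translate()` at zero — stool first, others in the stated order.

stool();
translate([275, 0, 0]) bed_frame();
translate([5, 58, 415]) spool();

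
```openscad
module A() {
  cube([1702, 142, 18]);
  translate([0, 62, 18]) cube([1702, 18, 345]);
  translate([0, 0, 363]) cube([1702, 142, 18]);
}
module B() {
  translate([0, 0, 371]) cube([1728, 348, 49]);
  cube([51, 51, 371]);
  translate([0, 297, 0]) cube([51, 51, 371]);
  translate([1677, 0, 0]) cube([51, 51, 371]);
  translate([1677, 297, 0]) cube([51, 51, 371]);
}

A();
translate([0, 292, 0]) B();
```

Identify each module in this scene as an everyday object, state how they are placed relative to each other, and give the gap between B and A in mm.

The bench's nearest face is 150 mm from the I-beam's +y face.

A is an I-beam. B is a bench. The bench is on the floor beside the I-beam on its +y side. The gap between the bench and the I-beam is 150 mm.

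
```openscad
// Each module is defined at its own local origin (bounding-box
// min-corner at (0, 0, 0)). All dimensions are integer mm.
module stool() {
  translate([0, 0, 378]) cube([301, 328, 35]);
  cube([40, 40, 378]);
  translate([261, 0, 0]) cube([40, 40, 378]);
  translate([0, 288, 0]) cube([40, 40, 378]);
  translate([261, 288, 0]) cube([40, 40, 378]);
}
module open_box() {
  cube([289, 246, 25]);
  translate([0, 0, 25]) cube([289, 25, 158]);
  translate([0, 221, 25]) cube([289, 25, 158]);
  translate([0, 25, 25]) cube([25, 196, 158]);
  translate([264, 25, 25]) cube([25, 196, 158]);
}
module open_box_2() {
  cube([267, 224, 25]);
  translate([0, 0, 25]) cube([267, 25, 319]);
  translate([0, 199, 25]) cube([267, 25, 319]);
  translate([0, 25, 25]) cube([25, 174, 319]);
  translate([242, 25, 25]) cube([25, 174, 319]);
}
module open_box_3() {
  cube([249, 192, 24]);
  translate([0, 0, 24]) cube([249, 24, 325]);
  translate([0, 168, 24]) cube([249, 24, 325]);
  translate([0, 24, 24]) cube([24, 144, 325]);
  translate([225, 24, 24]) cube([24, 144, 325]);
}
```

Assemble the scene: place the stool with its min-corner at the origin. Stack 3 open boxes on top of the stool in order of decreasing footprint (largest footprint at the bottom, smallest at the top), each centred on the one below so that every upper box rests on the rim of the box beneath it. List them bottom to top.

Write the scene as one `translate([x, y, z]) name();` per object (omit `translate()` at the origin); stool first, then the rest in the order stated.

stool();
translate([6, 41, 413]) open_box();
translate([17, 52, 596]) open_box_2();
translate([26, 68, 940]) open_box_3();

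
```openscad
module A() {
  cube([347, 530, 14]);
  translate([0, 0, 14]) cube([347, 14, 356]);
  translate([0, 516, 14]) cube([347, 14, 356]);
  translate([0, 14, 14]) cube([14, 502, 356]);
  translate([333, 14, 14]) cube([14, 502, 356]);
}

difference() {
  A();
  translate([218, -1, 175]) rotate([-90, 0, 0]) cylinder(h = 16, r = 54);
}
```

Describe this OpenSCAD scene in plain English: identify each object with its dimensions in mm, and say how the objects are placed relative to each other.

A is an open-topped rectangular box: outside dimensions 347×530×370 mm, with a uniform wall and base thickness of 14 mm. The base is a full 347×530 slab on the floor; four walls sit on top of the base. The front and back walls (the −y and +y sides) span the full width; the two side walls fit between them.

The open box has a circular hole of radius 54 mm through its front wall, centred at (x = 218, z = 175).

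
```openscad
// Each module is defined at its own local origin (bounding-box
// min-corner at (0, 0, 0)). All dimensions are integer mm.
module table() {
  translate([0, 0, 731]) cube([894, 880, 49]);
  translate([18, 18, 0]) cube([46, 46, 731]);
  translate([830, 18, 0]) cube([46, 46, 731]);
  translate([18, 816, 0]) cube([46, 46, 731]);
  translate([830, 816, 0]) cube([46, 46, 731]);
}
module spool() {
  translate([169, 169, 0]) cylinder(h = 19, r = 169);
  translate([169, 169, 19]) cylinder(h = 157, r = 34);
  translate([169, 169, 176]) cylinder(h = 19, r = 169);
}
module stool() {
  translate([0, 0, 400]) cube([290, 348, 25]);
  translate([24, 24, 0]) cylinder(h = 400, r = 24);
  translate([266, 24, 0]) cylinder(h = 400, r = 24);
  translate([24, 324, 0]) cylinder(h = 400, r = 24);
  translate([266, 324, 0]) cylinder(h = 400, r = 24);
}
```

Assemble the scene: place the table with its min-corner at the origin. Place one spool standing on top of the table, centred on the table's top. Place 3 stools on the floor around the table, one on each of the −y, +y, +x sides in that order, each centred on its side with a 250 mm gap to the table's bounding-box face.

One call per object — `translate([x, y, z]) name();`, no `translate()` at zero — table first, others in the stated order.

table();
translate([278, 271, 780]) spool();
translate([302, -598, 0]) stool();
translate([302, 1130, 0]) stool();
translate([1144, 266, 0]) stool();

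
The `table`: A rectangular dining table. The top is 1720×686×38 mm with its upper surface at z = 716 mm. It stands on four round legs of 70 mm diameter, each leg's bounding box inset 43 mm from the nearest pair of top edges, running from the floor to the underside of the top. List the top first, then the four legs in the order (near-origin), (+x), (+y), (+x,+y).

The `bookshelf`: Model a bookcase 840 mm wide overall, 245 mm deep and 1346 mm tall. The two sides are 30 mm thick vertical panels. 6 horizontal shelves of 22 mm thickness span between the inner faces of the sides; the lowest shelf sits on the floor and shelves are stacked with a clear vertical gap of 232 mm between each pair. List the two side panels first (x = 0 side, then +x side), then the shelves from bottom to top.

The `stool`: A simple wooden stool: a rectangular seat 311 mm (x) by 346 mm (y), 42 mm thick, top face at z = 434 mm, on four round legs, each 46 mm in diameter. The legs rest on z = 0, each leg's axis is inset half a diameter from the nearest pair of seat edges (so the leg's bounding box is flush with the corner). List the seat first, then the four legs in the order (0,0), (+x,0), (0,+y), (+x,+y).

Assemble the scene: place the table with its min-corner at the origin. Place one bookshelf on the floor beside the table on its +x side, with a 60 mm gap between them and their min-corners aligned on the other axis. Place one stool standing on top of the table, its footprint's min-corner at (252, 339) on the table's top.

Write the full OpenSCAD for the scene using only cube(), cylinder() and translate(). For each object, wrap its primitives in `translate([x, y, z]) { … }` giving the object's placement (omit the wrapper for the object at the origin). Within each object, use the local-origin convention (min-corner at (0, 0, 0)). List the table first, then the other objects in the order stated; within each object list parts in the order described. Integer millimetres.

translate([0, 0, 678]) cube([1720, 686, 38]);
translate([78, 78, 0]) cylinder(h = 678, r = 35);
translate([1642, 78, 0]) cylinder(h = 678, r = 35);
translate([78, 608, 0]) cylinder(h = 678, r = 35);
translate([1642, 608, 0]) cylinder(h = 678, r = 35);
translate([1780, 0, 0]) {
  cube([30, 245, 1346]);
  translate([810, 0, 0]) cube([30, 245, 1346]);
  translate([30, 0, 0]) cube([780, 245, 22]);
  translate([30, 0, 254]) cube([780, 245, 22]);
  translate([30, 0, 508]) cube([780, 245, 22]);
  translate([30, 0, 762]) cube([780, 245, 22]);
  translate([30, 0, 1016]) cube([780, 245, 22]);
  translate([30, 0, 1270]) cube([780, 245, 22]);
}
translate([252, 339, 716]) {
  translate([0, 0, 392]) cube([311, 346, 42]);
  translate([23, 23, 0]) cylinder(h = 392, r = 23);
  translate([288, 23, 0]) cylinder(h = 392, r = 23);
  translate([23, 323, 0]) cylinder(h = 392, r = 23);
  translate([288, 323, 0]) cylinder(h = 392, r = 23);
}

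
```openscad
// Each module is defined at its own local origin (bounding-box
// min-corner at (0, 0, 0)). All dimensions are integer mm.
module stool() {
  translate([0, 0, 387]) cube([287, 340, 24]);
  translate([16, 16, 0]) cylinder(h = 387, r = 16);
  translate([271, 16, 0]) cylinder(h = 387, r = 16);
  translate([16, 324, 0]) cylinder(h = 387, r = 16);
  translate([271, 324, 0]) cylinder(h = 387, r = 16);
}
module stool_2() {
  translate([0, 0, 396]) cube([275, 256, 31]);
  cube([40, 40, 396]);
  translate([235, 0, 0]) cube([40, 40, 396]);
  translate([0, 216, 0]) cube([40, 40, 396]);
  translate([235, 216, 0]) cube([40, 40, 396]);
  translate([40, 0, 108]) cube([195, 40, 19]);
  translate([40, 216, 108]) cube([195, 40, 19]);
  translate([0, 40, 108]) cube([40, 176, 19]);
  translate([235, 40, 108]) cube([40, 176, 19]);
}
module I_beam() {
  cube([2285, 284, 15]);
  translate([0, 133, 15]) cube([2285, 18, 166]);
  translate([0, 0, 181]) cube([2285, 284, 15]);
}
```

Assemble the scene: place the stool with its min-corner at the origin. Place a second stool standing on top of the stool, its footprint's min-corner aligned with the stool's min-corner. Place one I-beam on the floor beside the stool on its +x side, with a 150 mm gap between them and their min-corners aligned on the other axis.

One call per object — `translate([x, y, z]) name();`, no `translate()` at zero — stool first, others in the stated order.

stool();
translate([0, 0, 411]) stool_2();
translate([437, 0, 0]) I_beam();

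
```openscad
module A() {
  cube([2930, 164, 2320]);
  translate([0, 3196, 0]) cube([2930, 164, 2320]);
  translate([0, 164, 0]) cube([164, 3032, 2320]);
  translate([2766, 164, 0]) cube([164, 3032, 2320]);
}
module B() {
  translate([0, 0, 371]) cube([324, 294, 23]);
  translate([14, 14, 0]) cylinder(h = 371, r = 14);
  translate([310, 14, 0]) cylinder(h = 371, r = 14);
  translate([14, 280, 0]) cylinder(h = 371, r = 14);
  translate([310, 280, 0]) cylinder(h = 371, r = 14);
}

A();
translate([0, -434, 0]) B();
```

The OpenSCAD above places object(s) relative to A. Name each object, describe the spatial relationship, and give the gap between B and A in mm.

The stool's nearest face is 140 mm from the house frame's −y face.

A is a house frame. B is a stool. The stool is on the floor beside the house frame on its −y side. The gap between the stool and the house frame is 140 mm.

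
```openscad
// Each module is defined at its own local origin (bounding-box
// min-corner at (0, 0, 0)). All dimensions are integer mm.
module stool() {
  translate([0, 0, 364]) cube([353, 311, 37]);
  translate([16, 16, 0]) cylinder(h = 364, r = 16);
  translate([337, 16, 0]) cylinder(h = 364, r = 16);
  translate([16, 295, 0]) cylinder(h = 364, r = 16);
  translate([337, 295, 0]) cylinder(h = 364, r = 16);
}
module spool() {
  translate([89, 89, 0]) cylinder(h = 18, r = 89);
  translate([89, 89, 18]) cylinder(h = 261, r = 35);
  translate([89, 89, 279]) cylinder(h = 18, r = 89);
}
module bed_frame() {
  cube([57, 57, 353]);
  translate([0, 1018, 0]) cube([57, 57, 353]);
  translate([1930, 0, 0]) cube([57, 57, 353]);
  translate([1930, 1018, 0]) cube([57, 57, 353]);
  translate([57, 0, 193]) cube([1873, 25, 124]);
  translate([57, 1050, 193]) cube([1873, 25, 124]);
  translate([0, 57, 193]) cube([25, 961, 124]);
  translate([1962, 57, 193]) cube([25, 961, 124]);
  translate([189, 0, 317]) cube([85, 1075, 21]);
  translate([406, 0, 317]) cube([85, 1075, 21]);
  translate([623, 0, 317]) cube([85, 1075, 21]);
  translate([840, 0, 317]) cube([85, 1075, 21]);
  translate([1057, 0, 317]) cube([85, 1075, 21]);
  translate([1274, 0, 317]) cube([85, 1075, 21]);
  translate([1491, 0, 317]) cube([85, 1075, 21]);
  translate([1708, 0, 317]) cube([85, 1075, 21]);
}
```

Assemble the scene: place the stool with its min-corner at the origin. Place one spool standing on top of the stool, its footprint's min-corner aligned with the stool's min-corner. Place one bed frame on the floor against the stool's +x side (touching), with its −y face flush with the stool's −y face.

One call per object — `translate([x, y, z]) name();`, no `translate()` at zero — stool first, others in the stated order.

stool();
translate([0, 0, 401]) spool();
translate([353, 0, 0]) bed_frame();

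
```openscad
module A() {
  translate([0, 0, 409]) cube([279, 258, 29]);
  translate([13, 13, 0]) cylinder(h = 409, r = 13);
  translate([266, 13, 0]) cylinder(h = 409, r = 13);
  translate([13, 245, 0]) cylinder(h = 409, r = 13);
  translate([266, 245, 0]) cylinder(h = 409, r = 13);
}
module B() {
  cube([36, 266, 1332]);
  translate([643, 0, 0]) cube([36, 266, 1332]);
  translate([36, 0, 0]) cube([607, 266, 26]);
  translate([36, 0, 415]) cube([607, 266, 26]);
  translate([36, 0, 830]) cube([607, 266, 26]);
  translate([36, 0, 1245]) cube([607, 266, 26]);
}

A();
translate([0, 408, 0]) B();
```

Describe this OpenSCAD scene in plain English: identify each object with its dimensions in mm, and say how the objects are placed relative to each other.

A is a simple wooden stool: a rectangular seat 279 mm (x) by 258 mm (y), 29 mm thick, top face at z = 438 mm, on four round legs, each 26 mm in diameter. The legs rest on z = 0, each leg's axis is inset half a diameter from the nearest pair of seat edges (so the leg's bounding box is flush with the corner).

B is an open bookshelf. Two side panels, each 36 mm thick, 266 mm deep and 1332 mm tall, stand 679 mm apart (outside-to-outside). Between them sit 4 shelves, each 26 mm thick and 266 mm deep, spanning the full gap between the sides. The bottom shelf rests on the floor (its underside at z = 0) and the clear gap between one shelf's top and the next shelf's underside is 389 mm.

The bookshelf is on the floor beside the stool on its +y side.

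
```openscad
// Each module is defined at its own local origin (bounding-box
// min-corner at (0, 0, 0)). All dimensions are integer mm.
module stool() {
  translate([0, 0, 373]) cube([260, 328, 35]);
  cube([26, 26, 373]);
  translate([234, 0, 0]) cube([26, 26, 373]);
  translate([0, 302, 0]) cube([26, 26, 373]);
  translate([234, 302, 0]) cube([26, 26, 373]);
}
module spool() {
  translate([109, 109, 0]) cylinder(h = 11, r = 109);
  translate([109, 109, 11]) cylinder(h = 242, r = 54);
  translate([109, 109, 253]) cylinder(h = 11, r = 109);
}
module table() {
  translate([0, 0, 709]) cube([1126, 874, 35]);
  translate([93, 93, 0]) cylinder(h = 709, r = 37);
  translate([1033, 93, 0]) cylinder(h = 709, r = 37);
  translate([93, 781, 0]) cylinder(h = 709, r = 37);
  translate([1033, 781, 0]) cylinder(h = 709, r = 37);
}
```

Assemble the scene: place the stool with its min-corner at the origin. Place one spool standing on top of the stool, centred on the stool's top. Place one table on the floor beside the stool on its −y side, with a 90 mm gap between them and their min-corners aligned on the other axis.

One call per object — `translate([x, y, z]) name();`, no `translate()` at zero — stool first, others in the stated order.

stool();
translate([21, 55, 408]) spool();
translate([0, -964, 0]) table();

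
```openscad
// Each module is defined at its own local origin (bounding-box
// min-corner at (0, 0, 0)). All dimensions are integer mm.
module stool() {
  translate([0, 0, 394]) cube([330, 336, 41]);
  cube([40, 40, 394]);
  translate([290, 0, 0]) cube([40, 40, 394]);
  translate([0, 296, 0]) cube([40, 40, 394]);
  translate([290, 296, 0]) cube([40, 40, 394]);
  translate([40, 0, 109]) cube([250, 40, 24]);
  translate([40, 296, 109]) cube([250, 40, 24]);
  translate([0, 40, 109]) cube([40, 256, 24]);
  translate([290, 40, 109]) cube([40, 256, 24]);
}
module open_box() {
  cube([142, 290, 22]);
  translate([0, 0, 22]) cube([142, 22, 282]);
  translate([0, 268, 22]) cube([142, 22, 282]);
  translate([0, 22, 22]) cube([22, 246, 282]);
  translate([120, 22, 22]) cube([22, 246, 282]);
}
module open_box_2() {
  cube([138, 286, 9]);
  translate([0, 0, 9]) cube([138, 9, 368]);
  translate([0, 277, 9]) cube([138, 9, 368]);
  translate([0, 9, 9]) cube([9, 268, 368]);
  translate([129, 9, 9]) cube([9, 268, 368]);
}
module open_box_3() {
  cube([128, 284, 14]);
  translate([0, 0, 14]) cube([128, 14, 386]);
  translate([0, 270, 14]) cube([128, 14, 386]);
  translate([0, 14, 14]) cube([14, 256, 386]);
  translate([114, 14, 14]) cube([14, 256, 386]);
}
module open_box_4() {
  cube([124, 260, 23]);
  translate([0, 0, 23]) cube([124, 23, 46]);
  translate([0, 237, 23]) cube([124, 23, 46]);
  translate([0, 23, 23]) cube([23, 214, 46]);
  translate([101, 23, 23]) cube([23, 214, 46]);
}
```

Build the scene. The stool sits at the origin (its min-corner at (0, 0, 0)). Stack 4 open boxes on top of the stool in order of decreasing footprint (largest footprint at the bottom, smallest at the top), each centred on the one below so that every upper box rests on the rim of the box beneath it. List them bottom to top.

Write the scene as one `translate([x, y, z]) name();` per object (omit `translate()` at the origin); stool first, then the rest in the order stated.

stool();
translate([94, 23, 435]) open_box();
translate([96, 25, 739]) open_box_2();
translate([101, 26, 1116]) open_box_3();
translate([103, 38, 1516]) open_box_4();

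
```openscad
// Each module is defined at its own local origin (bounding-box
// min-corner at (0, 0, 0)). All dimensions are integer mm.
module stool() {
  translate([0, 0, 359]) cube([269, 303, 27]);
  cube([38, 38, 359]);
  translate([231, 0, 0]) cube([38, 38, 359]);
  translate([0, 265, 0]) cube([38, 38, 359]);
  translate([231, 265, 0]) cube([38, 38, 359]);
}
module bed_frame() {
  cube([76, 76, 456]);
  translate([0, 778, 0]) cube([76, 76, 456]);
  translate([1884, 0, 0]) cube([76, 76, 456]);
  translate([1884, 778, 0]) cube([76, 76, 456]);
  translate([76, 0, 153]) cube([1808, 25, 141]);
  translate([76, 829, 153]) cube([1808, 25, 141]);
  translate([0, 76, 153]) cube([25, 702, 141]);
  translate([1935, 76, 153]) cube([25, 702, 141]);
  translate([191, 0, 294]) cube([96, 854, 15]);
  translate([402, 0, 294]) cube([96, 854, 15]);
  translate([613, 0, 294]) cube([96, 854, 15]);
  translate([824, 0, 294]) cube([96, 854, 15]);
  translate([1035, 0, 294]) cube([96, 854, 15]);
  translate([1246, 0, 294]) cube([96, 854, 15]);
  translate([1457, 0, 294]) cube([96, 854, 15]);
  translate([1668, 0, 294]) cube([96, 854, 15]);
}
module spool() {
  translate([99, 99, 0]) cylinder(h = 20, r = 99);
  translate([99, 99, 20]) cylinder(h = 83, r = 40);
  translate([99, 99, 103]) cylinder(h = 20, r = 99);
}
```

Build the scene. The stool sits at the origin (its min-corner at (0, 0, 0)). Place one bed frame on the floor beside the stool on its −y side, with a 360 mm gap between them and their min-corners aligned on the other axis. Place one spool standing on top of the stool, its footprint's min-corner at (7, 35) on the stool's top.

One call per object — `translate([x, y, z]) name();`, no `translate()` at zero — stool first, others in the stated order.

stool();
translate([0, -1214, 0]) bed_frame();
translate([7, 35, 386]) spool();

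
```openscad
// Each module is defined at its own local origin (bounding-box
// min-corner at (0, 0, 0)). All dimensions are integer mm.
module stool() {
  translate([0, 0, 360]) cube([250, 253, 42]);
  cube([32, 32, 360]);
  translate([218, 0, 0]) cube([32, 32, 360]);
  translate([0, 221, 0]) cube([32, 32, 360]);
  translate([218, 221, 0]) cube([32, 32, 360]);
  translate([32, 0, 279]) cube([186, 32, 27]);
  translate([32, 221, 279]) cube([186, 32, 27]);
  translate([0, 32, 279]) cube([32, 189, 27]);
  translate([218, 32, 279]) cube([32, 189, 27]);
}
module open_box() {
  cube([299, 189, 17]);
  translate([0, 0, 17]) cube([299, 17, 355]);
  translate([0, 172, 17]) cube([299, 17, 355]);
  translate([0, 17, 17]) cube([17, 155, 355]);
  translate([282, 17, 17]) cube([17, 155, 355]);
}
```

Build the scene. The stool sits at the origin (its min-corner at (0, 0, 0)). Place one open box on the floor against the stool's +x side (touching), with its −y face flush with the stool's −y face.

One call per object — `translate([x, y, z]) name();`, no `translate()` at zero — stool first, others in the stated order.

stool();
translate([250, 0, 0]) open_box();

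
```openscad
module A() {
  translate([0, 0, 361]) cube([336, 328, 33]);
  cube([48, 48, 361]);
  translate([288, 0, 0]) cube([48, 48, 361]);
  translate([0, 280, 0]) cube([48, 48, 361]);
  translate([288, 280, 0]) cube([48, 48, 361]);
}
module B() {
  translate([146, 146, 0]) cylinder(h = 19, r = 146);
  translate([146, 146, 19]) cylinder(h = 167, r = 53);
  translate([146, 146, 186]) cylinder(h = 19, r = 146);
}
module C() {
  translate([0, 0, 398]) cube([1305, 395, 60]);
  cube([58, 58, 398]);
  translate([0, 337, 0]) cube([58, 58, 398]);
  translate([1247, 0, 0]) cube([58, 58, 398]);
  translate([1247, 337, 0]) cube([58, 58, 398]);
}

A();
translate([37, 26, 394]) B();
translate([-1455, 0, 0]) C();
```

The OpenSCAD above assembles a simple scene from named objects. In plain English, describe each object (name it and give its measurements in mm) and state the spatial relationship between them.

A is a four-legged stool. The seat is 336×328 mm, 33 mm thick, top at z = 394 mm. It stands on four square legs, each 48×48 mm in cross-section, from z = 0 to the seat underside, each flush with a corner of the seat.

B is a spool: two coaxial disc flanges of radius 146 mm and thickness 19 mm, joined by a core cylinder of radius 53 mm and height 167 mm. The lower flange rests on z = 0 and the three cylinders share a vertical axis.

C is a long wooden bench with a 1305 mm (x) × 395 mm (y) seat, 60 mm thick, its top surface 458 mm above the floor. Four 58 mm square legs at the seat corners, flush with the edges, run from z = 0 to the seat underside.

The spool is on top of the stool. The bench is on the floor beside the stool on its −x side.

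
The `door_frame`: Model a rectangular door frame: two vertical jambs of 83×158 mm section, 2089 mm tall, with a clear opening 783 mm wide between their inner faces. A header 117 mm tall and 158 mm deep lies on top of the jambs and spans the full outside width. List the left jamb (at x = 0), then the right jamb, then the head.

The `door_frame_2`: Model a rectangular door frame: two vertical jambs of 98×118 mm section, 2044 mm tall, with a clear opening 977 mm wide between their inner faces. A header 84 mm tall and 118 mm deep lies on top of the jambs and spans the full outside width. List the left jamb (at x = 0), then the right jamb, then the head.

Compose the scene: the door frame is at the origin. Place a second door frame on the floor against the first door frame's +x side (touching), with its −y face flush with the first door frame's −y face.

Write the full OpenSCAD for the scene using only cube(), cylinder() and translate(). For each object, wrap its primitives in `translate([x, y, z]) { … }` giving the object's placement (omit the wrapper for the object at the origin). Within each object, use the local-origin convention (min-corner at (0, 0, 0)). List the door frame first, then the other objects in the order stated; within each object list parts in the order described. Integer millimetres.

cube([83, 158, 2089]);
translate([866, 0, 0]) cube([83, 158, 2089]);
translate([0, 0, 2089]) cube([949, 158, 117]);
translate([949, 0, 0]) {
  cube([98, 118, 2044]);
  translate([1075, 0, 0]) cube([98, 118, 2044]);
  translate([0, 0, 2044]) cube([1173, 118, 84]);
}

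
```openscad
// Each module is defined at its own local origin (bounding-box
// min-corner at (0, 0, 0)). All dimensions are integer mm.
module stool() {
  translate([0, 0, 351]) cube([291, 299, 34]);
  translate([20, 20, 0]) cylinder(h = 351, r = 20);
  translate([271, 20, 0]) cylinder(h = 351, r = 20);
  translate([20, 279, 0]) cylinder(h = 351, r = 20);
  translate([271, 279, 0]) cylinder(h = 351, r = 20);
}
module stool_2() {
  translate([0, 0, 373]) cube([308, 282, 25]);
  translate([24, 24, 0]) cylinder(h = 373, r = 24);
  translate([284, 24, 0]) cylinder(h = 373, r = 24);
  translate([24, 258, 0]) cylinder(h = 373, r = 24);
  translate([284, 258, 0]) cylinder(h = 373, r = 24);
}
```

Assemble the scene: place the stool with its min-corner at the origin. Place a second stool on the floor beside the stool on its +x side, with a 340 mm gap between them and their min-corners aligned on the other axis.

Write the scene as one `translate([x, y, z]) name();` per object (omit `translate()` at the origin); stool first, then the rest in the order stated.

stool();
translate([631, 0, 0]) stool_2();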